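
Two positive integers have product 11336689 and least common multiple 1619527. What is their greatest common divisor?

gcd·lcm = product, so gcd = 11336689/1619527 = 7.

7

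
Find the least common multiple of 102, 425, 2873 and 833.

lcm(102, 425) = 102·425/gcd = 43350/17 = 2550
lcm(2550, 2873) = 2550·2873/gcd = 7326150/17 = 430950
lcm(430950, 833) = 430950·833/gcd = 358981350/17 = 21116550

21116550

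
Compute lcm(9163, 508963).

5598593

9163 = 7² · 11 · 17; 508963 = 7² · 13 · 17 · 47
max exponents: 7² · 11 · 13 · 17 · 47 = 5598593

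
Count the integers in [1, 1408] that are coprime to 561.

803

561 = 3·11·17. Inclusion–exclusion on these primes:
1408 − ⌊1408/3⌋ − ⌊1408/11⌋ − ⌊1408/17⌋ + ⌊1408/33⌋ + ⌊1408/51⌋ + ⌊1408/187⌋ − ⌊1408/561⌋ = 803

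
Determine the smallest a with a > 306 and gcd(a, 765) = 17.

765 = 17·45. Any a with gcd(a, 765) = 17 is a multiple of 17, say 17s, with s coprime to 45.
Need s > 306/17, so s ≥ 19. First s ≥ 19 with gcd(s, 45) = 1 is s = 19. Thus a = 17·19 = 323.

323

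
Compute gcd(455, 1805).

455 = 5 · 7 · 13
1805 = 5 · 19²
Common: 5 = 5

5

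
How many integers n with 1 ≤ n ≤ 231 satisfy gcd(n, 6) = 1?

77

Prime factors of 6: 2, 3. Count integers ≤ 231 divisible by none of them.
By inclusion–exclusion: 231 − ⌊231/2⌋ − ⌊231/3⌋ + ⌊231/6⌋ = 77.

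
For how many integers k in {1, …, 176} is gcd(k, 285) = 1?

Prime factors of 285: 3, 5, 19. Count integers ≤ 176 divisible by none of them.
By inclusion–exclusion: 176 − ⌊176/3⌋ − ⌊176/5⌋ − ⌊176/19⌋ + ⌊176/15⌋ + ⌊176/57⌋ + ⌊176/95⌋ − ⌊176/285⌋ = 89.

89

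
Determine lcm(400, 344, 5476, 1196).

400 = 2⁴ · 5²; 344 = 2³ · 43; 5476 = 2² · 37²; 1196 = 2² · 13 · 23
lcm takes max exponent of each prime: 2⁴ · 5² · 13 · 23 · 37² · 43 = 7040493200

7040493200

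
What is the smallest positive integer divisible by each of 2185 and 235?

102695

2185 = 5 · 19 · 23; 235 = 5 · 47
max exponents: 5 · 19 · 23 · 47 = 102695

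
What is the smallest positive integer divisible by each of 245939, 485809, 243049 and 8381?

347689129019

245939 = 17² · 23 · 37; 485809 = 17² · 41²; 243049 = 17² · 29²; 8381 = 17² · 29
lcm takes max exponent of each prime: 17² · 23 · 29² · 37 · 41² = 347689129019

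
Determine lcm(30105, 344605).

2074866705

gcd first: 344605 = 11·30105 + 13450; 30105 = 2·13450 + 3205; 13450 = 4·3205 + 630; 3205 = 5·630 + 55; 630 = 11·55 + 25; 55 = 2·25 + 5; 25 = 5·5 + 0 → gcd = 5
lcm = 30105·344605/gcd = 10374333525/5 = 2074866705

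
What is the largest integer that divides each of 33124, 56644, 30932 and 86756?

4

33124 = 2² · 7² · 13²; 56644 = 2² · 7² · 17²; 30932 = 2² · 11 · 19 · 37; 86756 = 2² · 23² · 41
gcd takes min exponent of each prime: 2² = 4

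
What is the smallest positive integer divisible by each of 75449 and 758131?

75449 = 11 · 19³; 758131 = 11 · 41³
max exponents: 11 · 19³ · 41³ = 5200020529

5200020529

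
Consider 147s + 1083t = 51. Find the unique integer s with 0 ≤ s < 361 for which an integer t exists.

Euclid: 1083 = 7·147 + 54; 147 = 2·54 + 39; 54 = 1·39 + 15; 39 = 2·15 + 9; 15 = 1·9 + 6; 9 = 1·6 + 3; 6 = 2·3 + 0 → gcd = 3; 51 = 3·17.
Back-substitution yields 147·(140) + 1083·(-19) = 3, so one solution is s = 140·17 = 2380, t = -19·17 = -323.
Solutions in s differ by 1083/3 = 361; the one in [0, 361) is 2380 mod 361 = 214.

214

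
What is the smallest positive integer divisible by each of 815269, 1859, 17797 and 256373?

6543713419243

lcm(815269, 1859) = 815269·1859/gcd = 1515585071/13 = 116583467
lcm(116583467, 17797) = 116583467·17797/gcd = 2074835962199/13 = 159602766323
lcm(159602766323, 256373) = 159602766323·256373/gcd = 40917840010526479/6253 = 6543713419243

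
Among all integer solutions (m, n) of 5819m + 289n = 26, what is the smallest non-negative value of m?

Euclid: 5819 = 20·289 + 39; 289 = 7·39 + 16; 39 = 2·16 + 7; 16 = 2·7 + 2; 7 = 3·2 + 1; 2 = 2·1 + 0 → gcd = 1; 26 = 1·26.
Back-substitution yields 5819·(126) + 289·(-2537) = 1, so one solution is m = 126·26 = 3276, n = -2537·26 = -65962.
Solutions in m differ by 289/1 = 289; the one in [0, 289) is 3276 mod 289 = 97.

97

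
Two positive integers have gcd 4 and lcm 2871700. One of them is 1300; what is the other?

8836

Using uv = gcd(u,v)·lcm(u,v) = 4·2871700 = 11486800, we get v = 11486800/1300 = 8836.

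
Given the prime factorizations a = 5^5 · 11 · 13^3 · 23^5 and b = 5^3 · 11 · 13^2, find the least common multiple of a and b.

486084691503125

max exponent per prime: 5^5 · 11 · 13^3 · 23^5 = 486084691503125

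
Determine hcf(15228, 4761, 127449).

gcd(15228, 4761): 15228 = 3·4761 + 945; 4761 = 5·945 + 36; 945 = 26·36 + 9; 36 = 4·9 + 0 → 9
gcd(9, 127449): 127449 = 14161·9 + 0 → 9

9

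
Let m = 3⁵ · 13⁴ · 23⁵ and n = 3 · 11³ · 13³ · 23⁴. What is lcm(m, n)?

59456168446548159

max exponent per prime: 3⁵ · 11³ · 13⁴ · 23⁵ = 59456168446548159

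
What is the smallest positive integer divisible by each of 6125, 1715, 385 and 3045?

6125 = 5³ · 7²; 1715 = 5 · 7³; 385 = 5 · 7 · 11; 3045 = 3 · 5 · 7 · 29
lcm takes max exponent of each prime: 3 · 5³ · 7³ · 11 · 29 = 41031375

41031375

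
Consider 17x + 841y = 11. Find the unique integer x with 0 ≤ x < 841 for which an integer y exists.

248

gcd(17, 841) = 1 (Euclid: 841 = 49·17 + 8; 17 = 2·8 + 1; 8 = 8·1 + 0), and 1 | 11.
Extended Euclid: 17·(99) + 841·(-2) = 1. Scale by 11: x₀ = 1089.
General solution x = x₀ + 841t; reducing mod 841 gives x = 248 (and y = -5).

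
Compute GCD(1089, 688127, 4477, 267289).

gcd(1089, 688127): 688127 = 631·1089 + 968; 1089 = 1·968 + 121; 968 = 8·121 + 0 → 121
gcd(121, 4477): 4477 = 37·121 + 0 → 121
gcd(121, 267289): 267289 = 2209·121 + 0 → 121

121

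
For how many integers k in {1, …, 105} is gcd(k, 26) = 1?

Prime factors of 26: 2, 13. Count integers ≤ 105 divisible by none of them.
By inclusion–exclusion: 105 − ⌊105/2⌋ − ⌊105/13⌋ + ⌊105/26⌋ = 49.

49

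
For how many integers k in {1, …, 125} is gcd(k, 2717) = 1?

2717 = 11·13·19. Inclusion–exclusion on these primes:
125 − ⌊125/11⌋ − ⌊125/13⌋ − ⌊125/19⌋ + ⌊125/143⌋ + ⌊125/209⌋ + ⌊125/247⌋ − ⌊125/2717⌋ = 99

99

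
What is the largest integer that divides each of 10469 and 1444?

Euclid: 10469 = 7·1444 + 361; 1444 = 4·361 + 0. Last nonzero remainder: 361.

361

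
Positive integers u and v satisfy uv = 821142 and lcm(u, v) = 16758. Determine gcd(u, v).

49

From gcd × lcm = uv: gcd = 821142 / 16758 = 49.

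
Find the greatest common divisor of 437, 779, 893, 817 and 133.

437 = 19 · 23; 779 = 19 · 41; 893 = 19 · 47; 817 = 19 · 43; 133 = 7 · 19
gcd takes min exponent of each prime: 19 = 19

19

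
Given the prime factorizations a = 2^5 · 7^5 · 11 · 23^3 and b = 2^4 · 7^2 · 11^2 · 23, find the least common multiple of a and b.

max exponent per prime: 2^5 · 7^5 · 11^2 · 23^3 = 791788257568

791788257568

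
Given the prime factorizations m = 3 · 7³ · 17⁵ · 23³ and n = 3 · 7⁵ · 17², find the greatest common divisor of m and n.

297381

min exponent per shared prime: 3 · 7³ · 17² = 297381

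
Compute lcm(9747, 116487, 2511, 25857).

33707340781569

lcm(9747, 116487) = 9747·116487/gcd = 1135398789/9 = 126155421
lcm(126155421, 2511) = 126155421·2511/gcd = 316776262131/27 = 11732454153
lcm(11732454153, 25857) = 11732454153·25857/gcd = 303366067034121/9 = 33707340781569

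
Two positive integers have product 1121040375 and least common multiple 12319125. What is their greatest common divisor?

From gcd × lcm = ab: gcd = 1121040375 / 12319125 = 91.

91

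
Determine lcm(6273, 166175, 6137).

lcm(6273, 166175) = 6273·166175/gcd = 1042415775/17 = 61318575
lcm(61318575, 6137) = 61318575·6137/gcd = 376312094775/17 = 22136005575

22136005575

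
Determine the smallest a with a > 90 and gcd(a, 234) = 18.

234 = 18·13. Any a with gcd(a, 234) = 18 is a multiple of 18, say 18s, with s coprime to 13.
Need s > 90/18, so s ≥ 6. First s ≥ 6 with gcd(s, 13) = 1 is s = 6. Thus a = 18·6 = 108.

108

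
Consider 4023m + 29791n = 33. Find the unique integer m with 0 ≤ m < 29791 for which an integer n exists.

28347

Euclid: 29791 = 7·4023 + 1630; 4023 = 2·1630 + 763; 1630 = 2·763 + 104; 763 = 7·104 + 35; 104 = 2·35 + 34; 35 = 1·34 + 1; 34 = 34·1 + 0 → gcd = 1; 33 = 1·33.
Back-substitution yields 4023·(859) + 29791·(-116) = 1, so one solution is m = 859·33 = 28347, n = -116·33 = -3828.
Solutions in m differ by 29791/1 = 29791; the one in [0, 29791) is 28347 mod 29791 = 28347.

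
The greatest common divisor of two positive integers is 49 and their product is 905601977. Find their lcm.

gcd·lcm = product, so lcm = 905601977/49 = 18481673.

18481673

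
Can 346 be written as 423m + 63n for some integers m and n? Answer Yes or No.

No

By Bézout, 423m + 63n = 346 has integer solutions iff gcd(423, 63) | 346.
Euclid: 423 = 6·63 + 45; 63 = 1·45 + 18; 45 = 2·18 + 9; 18 = 2·9 + 0. gcd = 9; 346 mod 9 = 4. No.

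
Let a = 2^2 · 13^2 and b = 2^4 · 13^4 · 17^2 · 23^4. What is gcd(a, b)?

676

min exponent per shared prime: 2^2 · 13^2 = 676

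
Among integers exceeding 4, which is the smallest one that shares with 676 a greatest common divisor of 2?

gcd(a, 676) = 2 forces 2 | a; write a = 2s. Then gcd(2s, 2·338) = 2·gcd(s, 338), so need gcd(s, 338) = 1.
2s > 4 gives s ≥ 3. The least s ≥ 3 coprime to 338 is 3, so a = 2·3 = 6.

6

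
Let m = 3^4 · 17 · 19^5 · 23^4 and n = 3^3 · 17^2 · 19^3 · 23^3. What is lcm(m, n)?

16220424300242931

max exponent per prime: 3^4 · 17^2 · 19^5 · 23^4 = 16220424300242931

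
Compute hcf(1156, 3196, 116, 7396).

4

gcd(1156, 3196): 3196 = 2·1156 + 884; 1156 = 1·884 + 272; 884 = 3·272 + 68; 272 = 4·68 + 0 → 68
gcd(68, 116): 116 = 1·68 + 48; 68 = 1·48 + 20; 48 = 2·20 + 8; 20 = 2·8 + 4; 8 = 2·4 + 0 → 4
gcd(4, 7396): 7396 = 1849·4 + 0 → 4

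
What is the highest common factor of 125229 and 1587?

125229 = 3 · 13³ · 19
1587 = 3 · 23²
Common: 3 = 3

3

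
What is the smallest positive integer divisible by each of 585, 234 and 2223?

585 = 3² · 5 · 13; 234 = 2 · 3² · 13; 2223 = 3² · 13 · 19
lcm takes max exponent of each prime: 2 · 3² · 5 · 13 · 19 = 22230

22230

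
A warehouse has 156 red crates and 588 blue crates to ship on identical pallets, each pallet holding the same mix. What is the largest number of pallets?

12

156 = 2² · 3 · 13
588 = 2² · 3 · 7²
Common: 2² · 3 = 12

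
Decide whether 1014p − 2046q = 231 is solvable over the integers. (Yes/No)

No

gcd(1014, 2046): 2046 = 2·1014 + 18; 1014 = 56·18 + 6; 18 = 3·6 + 0 → 6
6 does not divide 231, so a solution does not exist.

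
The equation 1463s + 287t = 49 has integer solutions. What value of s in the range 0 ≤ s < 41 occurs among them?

12

Reduce mod 287: 1463s ≡ 49 (mod 287). With g = gcd(1463, 287) = 7 dividing 49, divide through: 209s ≡ 7 (mod 41).
Since gcd(209, 41) = 1, s ≡ 7·(209)⁻¹ ≡ 12 (mod 41). Smallest non-negative: 12.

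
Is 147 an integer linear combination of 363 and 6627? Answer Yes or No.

gcd(363, 6627): 6627 = 18·363 + 93; 363 = 3·93 + 84; 93 = 1·84 + 9; 84 = 9·9 + 3; 9 = 3·3 + 0 → 3
3 divides 147, so a solution exists.

Yes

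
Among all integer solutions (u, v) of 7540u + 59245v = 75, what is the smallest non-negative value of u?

11574

Euclid: 59245 = 7·7540 + 6465; 7540 = 1·6465 + 1075; 6465 = 6·1075 + 15; 1075 = 71·15 + 10; 15 = 1·10 + 5; 10 = 2·5 + 0 → gcd = 5; 75 = 5·15.
Back-substitution yields 7540·(-3968) + 59245·(505) = 5, so one solution is u = -3968·15 = -59520, v = 505·15 = 7575.
Solutions in u differ by 59245/5 = 11849; the one in [0, 11849) is -59520 mod 11849 = 11574.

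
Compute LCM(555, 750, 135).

249750

555 = 3 · 5 · 37; 750 = 2 · 3 · 5³; 135 = 3³ · 5
lcm takes max exponent of each prime: 2 · 3³ · 5³ · 37 = 249750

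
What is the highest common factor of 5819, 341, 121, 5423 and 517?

5819 = 11 · 23²; 341 = 11 · 31; 121 = 11²; 5423 = 11 · 17 · 29; 517 = 11 · 47
gcd takes min exponent of each prime: 11 = 11

11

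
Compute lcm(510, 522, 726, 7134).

220119570

510 = 2 · 3 · 5 · 17; 522 = 2 · 3² · 29; 726 = 2 · 3 · 11²; 7134 = 2 · 3 · 29 · 41
lcm takes max exponent of each prime: 2 · 3² · 5 · 11² · 17 · 29 · 41 = 220119570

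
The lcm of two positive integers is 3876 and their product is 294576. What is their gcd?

From gcd × lcm = mn: gcd = 294576 / 3876 = 76.

76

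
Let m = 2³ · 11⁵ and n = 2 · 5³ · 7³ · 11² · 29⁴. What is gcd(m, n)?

242

min exponent per shared prime: 2 · 11² = 242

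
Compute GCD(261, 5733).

Euclid: 5733 = 21·261 + 252; 261 = 1·252 + 9; 252 = 28·9 + 0. Last nonzero remainder: 9.

9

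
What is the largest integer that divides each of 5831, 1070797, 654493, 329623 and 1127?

5831 = 7³ · 17; 1070797 = 7² · 13 · 41²; 654493 = 7² · 19² · 37; 329623 = 7³ · 31²; 1127 = 7² · 23
gcd takes min exponent of each prime: 7² = 49

49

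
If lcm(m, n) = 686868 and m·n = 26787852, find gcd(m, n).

From gcd × lcm = mn: gcd = 26787852 / 686868 = 39.

39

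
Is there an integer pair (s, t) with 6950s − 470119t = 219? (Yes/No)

By Bézout, 6950s − 470119t = 219 has integer solutions iff gcd(6950, 470119) | 219.
Euclid: 470119 = 67·6950 + 4469; 6950 = 1·4469 + 2481; 4469 = 1·2481 + 1988; 2481 = 1·1988 + 493; 1988 = 4·493 + 16; 493 = 30·16 + 13; 16 = 1·13 + 3; 13 = 4·3 + 1; 3 = 3·1 + 0. gcd = 1; 219 mod 1 = 0. Yes.

Yes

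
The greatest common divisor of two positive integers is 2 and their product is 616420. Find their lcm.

Since gcd(u,v)·lcm(u,v) = uv, lcm = 616420/2 = 308210.

308210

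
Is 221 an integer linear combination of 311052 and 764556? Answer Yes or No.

gcd(311052, 764556): 764556 = 2·311052 + 142452; 311052 = 2·142452 + 26148; 142452 = 5·26148 + 11712; 26148 = 2·11712 + 2724; 11712 = 4·2724 + 816; 2724 = 3·816 + 276; 816 = 2·276 + 264; 276 = 1·264 + 12; 264 = 22·12 + 0 → 12
12 does not divide 221, so a solution does not exist.

No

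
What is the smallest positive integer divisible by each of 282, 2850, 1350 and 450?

lcm(282, 2850) = 282·2850/gcd = 803700/6 = 133950
lcm(133950, 1350) = 133950·1350/gcd = 180832500/150 = 1205550
lcm(1205550, 450) = 1205550·450/gcd = 542497500/450 = 1205550

1205550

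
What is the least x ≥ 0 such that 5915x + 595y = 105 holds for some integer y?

Reduce mod 595: 5915x ≡ 105 (mod 595). With g = gcd(5915, 595) = 35 dividing 105, divide through: 169x ≡ 3 (mod 17).
Since gcd(169, 17) = 1, x ≡ 3·(169)⁻¹ ≡ 14 (mod 17). Smallest non-negative: 14.

14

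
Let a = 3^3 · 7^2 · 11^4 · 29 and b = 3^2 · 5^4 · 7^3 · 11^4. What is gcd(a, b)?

min exponent per shared prime: 3^2 · 7^2 · 11^4 = 6456681

6456681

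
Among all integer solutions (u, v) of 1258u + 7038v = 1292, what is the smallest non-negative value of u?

29

gcd(1258, 7038) = 34 (Euclid: 7038 = 5·1258 + 748; 1258 = 1·748 + 510; 748 = 1·510 + 238; 510 = 2·238 + 34; 238 = 7·34 + 0), and 34 | 1292.
Extended Euclid: 1258·(28) + 7038·(-5) = 34. Scale by 38: u₀ = 1064.
General solution u = u₀ + 207t; reducing mod 207 gives u = 29 (and v = -5).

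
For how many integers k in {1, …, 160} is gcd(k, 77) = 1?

77 = 7·11. Inclusion–exclusion on these primes:
160 − ⌊160/7⌋ − ⌊160/11⌋ + ⌊160/77⌋ = 126

126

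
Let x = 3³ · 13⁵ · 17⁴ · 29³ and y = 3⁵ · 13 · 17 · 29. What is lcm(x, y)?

183786122153596131

max exponent per prime: 3⁵ · 13⁵ · 17⁴ · 29³ = 183786122153596131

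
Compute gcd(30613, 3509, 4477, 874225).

121

30613 = 11³ · 23; 3509 = 11² · 29; 4477 = 11² · 37; 874225 = 5² · 11² · 17²
gcd takes min exponent of each prime: 11² = 121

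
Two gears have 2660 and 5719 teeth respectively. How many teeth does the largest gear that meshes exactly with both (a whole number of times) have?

133

Euclid: 5719 = 2·2660 + 399; 2660 = 6·399 + 266; 399 = 1·266 + 133; 266 = 2·133 + 0. Last nonzero remainder: 133.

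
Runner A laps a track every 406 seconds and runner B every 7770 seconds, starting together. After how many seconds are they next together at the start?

406 = 2 · 7 · 29; 7770 = 2 · 3 · 5 · 7 · 37
max exponents: 2 · 3 · 5 · 7 · 29 · 37 = 225330

225330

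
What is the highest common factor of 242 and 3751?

Euclid: 3751 = 15·242 + 121; 242 = 2·121 + 0. Last nonzero remainder: 121.

121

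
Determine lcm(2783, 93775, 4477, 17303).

11411761075

2783 = 11² · 23; 93775 = 5² · 11² · 31; 4477 = 11² · 37; 17303 = 11³ · 13
lcm takes max exponent of each prime: 5² · 11³ · 13 · 23 · 31 · 37 = 11411761075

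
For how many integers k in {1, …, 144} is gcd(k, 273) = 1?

75

273 = 3·7·13. Inclusion–exclusion on these primes:
144 − ⌊144/3⌋ − ⌊144/7⌋ − ⌊144/13⌋ + ⌊144/21⌋ + ⌊144/39⌋ + ⌊144/91⌋ − ⌊144/273⌋ = 75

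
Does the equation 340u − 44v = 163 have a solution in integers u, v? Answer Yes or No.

By Bézout, 340u − 44v = 163 has integer solutions iff gcd(340, 44) | 163.
Euclid: 340 = 7·44 + 32; 44 = 1·32 + 12; 32 = 2·12 + 8; 12 = 1·8 + 4; 8 = 2·4 + 0. gcd = 4; 163 mod 4 = 3. No.

No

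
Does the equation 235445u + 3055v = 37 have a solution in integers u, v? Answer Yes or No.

gcd(235445, 3055): 235445 = 77·3055 + 210; 3055 = 14·210 + 115; 210 = 1·115 + 95; 115 = 1·95 + 20; 95 = 4·20 + 15; 20 = 1·15 + 5; 15 = 3·5 + 0 → 5
5 does not divide 37, so a solution does not exist.

No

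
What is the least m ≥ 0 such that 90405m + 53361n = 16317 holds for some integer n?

120

gcd(90405, 53361) = 441 (Euclid: 90405 = 1·53361 + 37044; 53361 = 1·37044 + 16317; 37044 = 2·16317 + 4410; 16317 = 3·4410 + 3087; 4410 = 1·3087 + 1323; 3087 = 2·1323 + 441; 1323 = 3·441 + 0), and 441 | 16317.
Extended Euclid: 90405·(-36) + 53361·(61) = 441. Scale by 37: m₀ = -1332.
General solution m = m₀ + 121t; reducing mod 121 gives m = 120 (and n = -203).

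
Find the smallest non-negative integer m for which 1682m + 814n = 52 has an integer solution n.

212

gcd(1682, 814) = 2 (Euclid: 1682 = 2·814 + 54; 814 = 15·54 + 4; 54 = 13·4 + 2; 4 = 2·2 + 0), and 2 | 52.
Extended Euclid: 1682·(196) + 814·(-405) = 2. Scale by 26: m₀ = 5096.
General solution m = m₀ + 407t; reducing mod 407 gives m = 212 (and n = -438).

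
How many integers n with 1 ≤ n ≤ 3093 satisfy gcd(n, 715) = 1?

Prime factors of 715: 5, 11, 13. Count integers ≤ 3093 divisible by none of them.
By inclusion–exclusion: 3093 − ⌊3093/5⌋ − ⌊3093/11⌋ − ⌊3093/13⌋ + ⌊3093/55⌋ + ⌊3093/65⌋ + ⌊3093/143⌋ − ⌊3093/715⌋ = 2077.

2077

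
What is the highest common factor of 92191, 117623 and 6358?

gcd(92191, 117623): 117623 = 1·92191 + 25432; 92191 = 3·25432 + 15895; 25432 = 1·15895 + 9537; 15895 = 1·9537 + 6358; 9537 = 1·6358 + 3179; 6358 = 2·3179 + 0 → 3179
gcd(3179, 6358): 6358 = 2·3179 + 0 → 3179

3179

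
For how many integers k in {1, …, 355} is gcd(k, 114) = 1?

114 = 2·3·19. Inclusion–exclusion on these primes:
355 − ⌊355/2⌋ − ⌊355/3⌋ − ⌊355/19⌋ + ⌊355/6⌋ + ⌊355/38⌋ + ⌊355/57⌋ − ⌊355/114⌋ = 113

113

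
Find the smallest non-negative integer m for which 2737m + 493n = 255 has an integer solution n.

Euclid: 2737 = 5·493 + 272; 493 = 1·272 + 221; 272 = 1·221 + 51; 221 = 4·51 + 17; 51 = 3·17 + 0 → gcd = 17; 255 = 17·15.
Back-substitution yields 2737·(-9) + 493·(50) = 17, so one solution is m = -9·15 = -135, n = 50·15 = 750.
Solutions in m differ by 493/17 = 29; the one in [0, 29) is -135 mod 29 = 10.

10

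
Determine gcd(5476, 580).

4

Euclid: 5476 = 9·580 + 256; 580 = 2·256 + 68; 256 = 3·68 + 52; 68 = 1·52 + 16; 52 = 3·16 + 4; 16 = 4·4 + 0. Last nonzero remainder: 4.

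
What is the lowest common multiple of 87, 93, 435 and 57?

87 = 3 · 29; 93 = 3 · 31; 435 = 3 · 5 · 29; 57 = 3 · 19
lcm takes max exponent of each prime: 3 · 5 · 19 · 29 · 31 = 256215

256215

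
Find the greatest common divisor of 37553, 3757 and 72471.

17

gcd(37553, 3757): 37553 = 9·3757 + 3740; 3757 = 1·3740 + 17; 3740 = 220·17 + 0 → 17
gcd(17, 72471): 72471 = 4263·17 + 0 → 17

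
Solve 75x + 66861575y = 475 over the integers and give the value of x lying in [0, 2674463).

891494

gcd(75, 66861575) = 25 (Euclid: 66861575 = 891487·75 + 50; 75 = 1·50 + 25; 50 = 2·25 + 0), and 25 | 475.
Extended Euclid: 75·(891488) + 66861575·(-1) = 25. Scale by 19: x₀ = 16938272.
General solution x = x₀ + 2674463t; reducing mod 2674463 gives x = 891494 (and y = -1).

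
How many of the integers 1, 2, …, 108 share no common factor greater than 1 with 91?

86

91 = 7·13. Inclusion–exclusion on these primes:
108 − ⌊108/7⌋ − ⌊108/13⌋ + ⌊108/91⌋ = 86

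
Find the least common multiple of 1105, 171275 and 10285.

1105 = 5 · 13 · 17; 171275 = 5² · 13 · 17 · 31; 10285 = 5 · 11² · 17
lcm takes max exponent of each prime: 5² · 11² · 13 · 17 · 31 = 20724275

20724275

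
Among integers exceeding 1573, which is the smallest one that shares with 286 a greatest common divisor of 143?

1859

286 = 143·2. Any t with gcd(t, 286) = 143 is a multiple of 143, say 143s, with s coprime to 2.
Need s > 1573/143, so s ≥ 12. First s ≥ 12 with gcd(s, 2) = 1 is s = 13. Thus t = 143·13 = 1859.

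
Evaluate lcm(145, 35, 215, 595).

741965

145 = 5 · 29; 35 = 5 · 7; 215 = 5 · 43; 595 = 5 · 7 · 17
lcm takes max exponent of each prime: 5 · 7 · 17 · 29 · 43 = 741965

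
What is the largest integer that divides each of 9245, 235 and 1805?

5

gcd(9245, 235): 9245 = 39·235 + 80; 235 = 2·80 + 75; 80 = 1·75 + 5; 75 = 15·5 + 0 → 5
gcd(5, 1805): 1805 = 361·5 + 0 → 5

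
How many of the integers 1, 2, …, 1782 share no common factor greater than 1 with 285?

Prime factors of 285: 3, 5, 19. Count integers ≤ 1782 divisible by none of them.
By inclusion–exclusion: 1782 − ⌊1782/3⌋ − ⌊1782/5⌋ − ⌊1782/19⌋ + ⌊1782/15⌋ + ⌊1782/57⌋ + ⌊1782/95⌋ − ⌊1782/285⌋ = 900.

900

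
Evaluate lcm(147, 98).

294

gcd first: 147 = 1·98 + 49; 98 = 2·49 + 0 → gcd = 49
lcm = 147·98/gcd = 14406/49 = 294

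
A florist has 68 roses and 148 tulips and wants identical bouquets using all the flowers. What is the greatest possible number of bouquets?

68 = 2² · 17
148 = 2² · 37
Common: 2² = 4

4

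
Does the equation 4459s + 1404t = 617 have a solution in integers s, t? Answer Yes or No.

By Bézout, 4459s + 1404t = 617 has integer solutions iff gcd(4459, 1404) | 617.
Euclid: 4459 = 3·1404 + 247; 1404 = 5·247 + 169; 247 = 1·169 + 78; 169 = 2·78 + 13; 78 = 6·13 + 0. gcd = 13; 617 mod 13 = 6. No.

No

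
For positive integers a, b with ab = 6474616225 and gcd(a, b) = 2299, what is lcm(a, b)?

gcd·lcm = product, so lcm = 6474616225/2299 = 2816275.

2816275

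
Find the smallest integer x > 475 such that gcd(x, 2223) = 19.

532

Multiples of 19 above 475: 19·26, 19·27, … . Need the cofactor coprime to 2223/19 = 117.
Checking s = 26, 27, … the first with gcd(s, 117) = 1 is s = 28, giving 532.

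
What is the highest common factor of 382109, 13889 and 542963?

382109 = 7 · 13² · 17 · 19; 13889 = 17 · 19 · 43; 542963 = 17 · 19 · 41²
gcd takes min exponent of each prime: 17 · 19 = 323

323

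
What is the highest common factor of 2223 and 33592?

247

Euclid: 33592 = 15·2223 + 247; 2223 = 9·247 + 0. Last nonzero remainder: 247.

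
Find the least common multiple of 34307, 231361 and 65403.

18175951521

34307 = 7 · 13² · 29; 231361 = 13² · 37²; 65403 = 3² · 13² · 43
lcm takes max exponent of each prime: 3² · 7 · 13² · 29 · 37² · 43 = 18175951521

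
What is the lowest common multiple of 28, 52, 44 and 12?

lcm(28, 52) = 28·52/gcd = 1456/4 = 364
lcm(364, 44) = 364·44/gcd = 16016/4 = 4004
lcm(4004, 12) = 4004·12/gcd = 48048/4 = 12012

12012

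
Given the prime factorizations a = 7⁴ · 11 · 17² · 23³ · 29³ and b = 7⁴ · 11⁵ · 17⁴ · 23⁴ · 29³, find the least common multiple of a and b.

max exponent per prime: 7⁴ · 11⁵ · 17⁴ · 23⁴ · 29³ = 220422847839426623916679

220422847839426623916679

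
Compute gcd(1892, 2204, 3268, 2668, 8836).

4

1892 = 2² · 11 · 43; 2204 = 2² · 19 · 29; 3268 = 2² · 19 · 43; 2668 = 2² · 23 · 29; 8836 = 2² · 47²
gcd takes min exponent of each prime: 2² = 4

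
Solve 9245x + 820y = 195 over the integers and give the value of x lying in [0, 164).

143

Euclid: 9245 = 11·820 + 225; 820 = 3·225 + 145; 225 = 1·145 + 80; 145 = 1·80 + 65; 80 = 1·65 + 15; 65 = 4·15 + 5; 15 = 3·5 + 0 → gcd = 5; 195 = 5·39.
Back-substitution yields 9245·(-51) + 820·(575) = 5, so one solution is x = -51·39 = -1989, y = 575·39 = 22425.
Solutions in x differ by 820/5 = 164; the one in [0, 164) is -1989 mod 164 = 143.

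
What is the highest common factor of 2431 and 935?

187

Euclid: 2431 = 2·935 + 561; 935 = 1·561 + 374; 561 = 1·374 + 187; 374 = 2·187 + 0. Last nonzero remainder: 187.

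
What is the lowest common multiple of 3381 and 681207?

gcd first: 681207 = 201·3381 + 1626; 3381 = 2·1626 + 129; 1626 = 12·129 + 78; 129 = 1·78 + 51; 78 = 1·51 + 27; 51 = 1·27 + 24; 27 = 1·24 + 3; 24 = 8·3 + 0 → gcd = 3
lcm = 3381·681207/gcd = 2303160867/3 = 767720289

767720289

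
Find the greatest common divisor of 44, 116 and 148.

44 = 2² · 11; 116 = 2² · 29; 148 = 2² · 37
gcd takes min exponent of each prime: 2² = 4

4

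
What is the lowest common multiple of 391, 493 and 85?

lcm(391, 493) = 391·493/gcd = 192763/17 = 11339
lcm(11339, 85) = 11339·85/gcd = 963815/17 = 56695

56695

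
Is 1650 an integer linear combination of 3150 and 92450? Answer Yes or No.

Yes

gcd(3150, 92450): 92450 = 29·3150 + 1100; 3150 = 2·1100 + 950; 1100 = 1·950 + 150; 950 = 6·150 + 50; 150 = 3·50 + 0 → 50
50 divides 1650, so a solution exists.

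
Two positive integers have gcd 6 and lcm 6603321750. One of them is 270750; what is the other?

p·q = gcd·lcm = 6·6603321750 = 39619930500, so q = 39619930500/270750 = 146334.

146334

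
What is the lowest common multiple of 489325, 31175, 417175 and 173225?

489325 = 5² · 23² · 37; 31175 = 5² · 29 · 43; 417175 = 5² · 11 · 37 · 41; 173225 = 5² · 13² · 41
lcm takes max exponent of each prime: 5² · 11 · 13² · 23² · 29 · 37 · 41 · 43 = 46507940132225

46507940132225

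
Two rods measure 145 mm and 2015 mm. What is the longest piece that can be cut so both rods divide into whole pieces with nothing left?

145 = 5 · 29
2015 = 5 · 13 · 31
Common: 5 = 5

5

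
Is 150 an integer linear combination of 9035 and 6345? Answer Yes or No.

By Bézout, 9035x + 6345y = 150 has integer solutions iff gcd(9035, 6345) | 150.
Euclid: 9035 = 1·6345 + 2690; 6345 = 2·2690 + 965; 2690 = 2·965 + 760; 965 = 1·760 + 205; 760 = 3·205 + 145; 205 = 1·145 + 60; 145 = 2·60 + 25; 60 = 2·25 + 10; 25 = 2·10 + 5; 10 = 2·5 + 0. gcd = 5; 150 mod 5 = 0. Yes.

Yes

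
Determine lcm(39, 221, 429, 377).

39 = 3 · 13; 221 = 13 · 17; 429 = 3 · 11 · 13; 377 = 13 · 29
lcm takes max exponent of each prime: 3 · 11 · 13 · 17 · 29 = 211497

211497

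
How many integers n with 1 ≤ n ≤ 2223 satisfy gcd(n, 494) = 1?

Prime factors of 494: 2, 13, 19. Count integers ≤ 2223 divisible by none of them.
By inclusion–exclusion: 2223 − ⌊2223/2⌋ − ⌊2223/13⌋ − ⌊2223/19⌋ + ⌊2223/26⌋ + ⌊2223/38⌋ + ⌊2223/247⌋ − ⌊2223/494⌋ = 972.

972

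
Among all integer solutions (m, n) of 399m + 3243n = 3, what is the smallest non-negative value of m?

699

Euclid: 3243 = 8·399 + 51; 399 = 7·51 + 42; 51 = 1·42 + 9; 42 = 4·9 + 6; 9 = 1·6 + 3; 6 = 2·3 + 0 → gcd = 3; 3 = 3·1.
Back-substitution yields 399·(-382) + 3243·(47) = 3, so one solution is m = -382·1 = -382, n = 47·1 = 47.
Solutions in m differ by 3243/3 = 1081; the one in [0, 1081) is -382 mod 1081 = 699.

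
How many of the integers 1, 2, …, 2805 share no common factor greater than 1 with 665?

Prime factors of 665: 5, 7, 19. Count integers ≤ 2805 divisible by none of them.
By inclusion–exclusion: 2805 − ⌊2805/5⌋ − ⌊2805/7⌋ − ⌊2805/19⌋ + ⌊2805/35⌋ + ⌊2805/95⌋ + ⌊2805/133⌋ − ⌊2805/665⌋ = 1823.

1823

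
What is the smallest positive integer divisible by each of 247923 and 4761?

131151267

gcd first: 247923 = 52·4761 + 351; 4761 = 13·351 + 198; 351 = 1·198 + 153; 198 = 1·153 + 45; 153 = 3·45 + 18; 45 = 2·18 + 9; 18 = 2·9 + 0 → gcd = 9
lcm = 247923·4761/gcd = 1180361403/9 = 131151267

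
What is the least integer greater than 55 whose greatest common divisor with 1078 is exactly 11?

gcd(x, 1078) = 11 forces 11 | x; write x = 11s. Then gcd(11s, 11·98) = 11·gcd(s, 98), so need gcd(s, 98) = 1.
11s > 55 gives s ≥ 6. The least s ≥ 6 coprime to 98 is 9, so x = 11·9 = 99.

99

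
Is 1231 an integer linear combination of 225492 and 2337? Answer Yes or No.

gcd(225492, 2337): 225492 = 96·2337 + 1140; 2337 = 2·1140 + 57; 1140 = 20·57 + 0 → 57
57 does not divide 1231, so a solution does not exist.

No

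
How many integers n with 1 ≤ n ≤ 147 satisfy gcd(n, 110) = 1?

53

Prime factors of 110: 2, 5, 11. Count integers ≤ 147 divisible by none of them.
By inclusion–exclusion: 147 − ⌊147/2⌋ − ⌊147/5⌋ − ⌊147/11⌋ + ⌊147/10⌋ + ⌊147/22⌋ + ⌊147/55⌋ − ⌊147/110⌋ = 53.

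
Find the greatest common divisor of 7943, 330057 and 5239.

gcd(7943, 330057): 330057 = 41·7943 + 4394; 7943 = 1·4394 + 3549; 4394 = 1·3549 + 845; 3549 = 4·845 + 169; 845 = 5·169 + 0 → 169
gcd(169, 5239): 5239 = 31·169 + 0 → 169

169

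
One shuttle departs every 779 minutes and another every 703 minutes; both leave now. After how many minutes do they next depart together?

28823

779 = 19 · 41; 703 = 19 · 37
max exponents: 19 · 37 · 41 = 28823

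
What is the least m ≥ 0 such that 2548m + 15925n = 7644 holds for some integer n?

gcd(2548, 15925) = 637 (Euclid: 15925 = 6·2548 + 637; 2548 = 4·637 + 0), and 637 | 7644.
Extended Euclid: 2548·(-6) + 15925·(1) = 637. Scale by 12: m₀ = -72.
General solution m = m₀ + 25t; reducing mod 25 gives m = 3 (and n = 0).

3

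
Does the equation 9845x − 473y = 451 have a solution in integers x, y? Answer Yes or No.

gcd(9845, 473): 9845 = 20·473 + 385; 473 = 1·385 + 88; 385 = 4·88 + 33; 88 = 2·33 + 22; 33 = 1·22 + 11; 22 = 2·11 + 0 → 11
11 divides 451, so a solution exists.

Yes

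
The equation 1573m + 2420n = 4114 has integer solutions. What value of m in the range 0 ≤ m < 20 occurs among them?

Reduce mod 2420: 1573m ≡ 4114 (mod 2420). With g = gcd(1573, 2420) = 121 dividing 4114, divide through: 13m ≡ 34 (mod 20).
Since gcd(13, 20) = 1, m ≡ 34·(13)⁻¹ ≡ 18 (mod 20). Smallest non-negative: 18.

18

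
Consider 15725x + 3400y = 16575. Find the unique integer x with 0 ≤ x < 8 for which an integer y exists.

Reduce mod 3400: 15725x ≡ 16575 (mod 3400). With g = gcd(15725, 3400) = 425 dividing 16575, divide through: 37x ≡ 39 (mod 8).
Since gcd(37, 8) = 1, x ≡ 39·(37)⁻¹ ≡ 3 (mod 8). Smallest non-negative: 3.

3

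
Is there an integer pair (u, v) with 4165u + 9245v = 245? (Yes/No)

gcd(4165, 9245): 9245 = 2·4165 + 915; 4165 = 4·915 + 505; 915 = 1·505 + 410; 505 = 1·410 + 95; 410 = 4·95 + 30; 95 = 3·30 + 5; 30 = 6·5 + 0 → 5
5 divides 245, so a solution exists.

Yes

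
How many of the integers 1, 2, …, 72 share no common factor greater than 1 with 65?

Prime factors of 65: 5, 13. Count integers ≤ 72 divisible by none of them.
By inclusion–exclusion: 72 − ⌊72/5⌋ − ⌊72/13⌋ + ⌊72/65⌋ = 54.

54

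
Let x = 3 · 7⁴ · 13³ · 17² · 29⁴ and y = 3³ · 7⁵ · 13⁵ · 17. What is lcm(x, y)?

max exponent per prime: 3³ · 7⁵ · 13⁵ · 17² · 29⁴ = 34439795192629455993

34439795192629455993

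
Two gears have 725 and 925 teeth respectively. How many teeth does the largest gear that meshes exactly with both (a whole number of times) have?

25

725 = 5² · 29
925 = 5² · 37
Common: 5² = 25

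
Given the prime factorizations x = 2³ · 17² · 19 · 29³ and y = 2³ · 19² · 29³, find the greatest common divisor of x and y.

min exponent per shared prime: 2³ · 19 · 29³ = 3707128

3707128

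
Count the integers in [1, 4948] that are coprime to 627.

627 = 3·11·19. Inclusion–exclusion on these primes:
4948 − ⌊4948/3⌋ − ⌊4948/11⌋ − ⌊4948/19⌋ + ⌊4948/33⌋ + ⌊4948/57⌋ + ⌊4948/209⌋ − ⌊4948/627⌋ = 2841

2841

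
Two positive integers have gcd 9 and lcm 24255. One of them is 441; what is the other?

Using uv = gcd(u,v)·lcm(u,v) = 9·24255 = 218295, we get v = 218295/441 = 495.

495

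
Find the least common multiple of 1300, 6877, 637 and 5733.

303275700

1300 = 2² · 5² · 13; 6877 = 13 · 23²; 637 = 7² · 13; 5733 = 3² · 7² · 13
lcm takes max exponent of each prime: 2² · 3² · 5² · 7² · 13 · 23² = 303275700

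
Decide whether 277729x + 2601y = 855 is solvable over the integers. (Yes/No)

No

By Bézout, 277729x + 2601y = 855 has integer solutions iff gcd(277729, 2601) | 855.
Euclid: 277729 = 106·2601 + 2023; 2601 = 1·2023 + 578; 2023 = 3·578 + 289; 578 = 2·289 + 0. gcd = 289; 855 mod 289 = 277. No.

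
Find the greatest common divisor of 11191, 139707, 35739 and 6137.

gcd(11191, 139707): 139707 = 12·11191 + 5415; 11191 = 2·5415 + 361; 5415 = 15·361 + 0 → 361
gcd(361, 35739): 35739 = 99·361 + 0 → 361
gcd(361, 6137): 6137 = 17·361 + 0 → 361

361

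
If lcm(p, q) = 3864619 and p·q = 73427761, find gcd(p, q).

gcd·lcm = product, so gcd = 73427761/3864619 = 19.

19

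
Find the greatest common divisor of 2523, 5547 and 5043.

gcd(2523, 5547): 5547 = 2·2523 + 501; 2523 = 5·501 + 18; 501 = 27·18 + 15; 18 = 1·15 + 3; 15 = 5·3 + 0 → 3
gcd(3, 5043): 5043 = 1681·3 + 0 → 3

3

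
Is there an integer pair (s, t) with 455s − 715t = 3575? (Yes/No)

By Bézout, 455s − 715t = 3575 has integer solutions iff gcd(455, 715) | 3575.
Euclid: 715 = 1·455 + 260; 455 = 1·260 + 195; 260 = 1·195 + 65; 195 = 3·65 + 0. gcd = 65; 3575 mod 65 = 0. Yes.

Yes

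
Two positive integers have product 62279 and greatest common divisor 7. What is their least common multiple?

8897

For any two positive integers, gcd × lcm equals their product. Hence lcm = 62279 / 7 = 8897.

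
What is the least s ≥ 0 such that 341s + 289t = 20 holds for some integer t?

156

Euclid: 341 = 1·289 + 52; 289 = 5·52 + 29; 52 = 1·29 + 23; 29 = 1·23 + 6; 23 = 3·6 + 5; 6 = 1·5 + 1; 5 = 5·1 + 0 → gcd = 1; 20 = 1·20.
Back-substitution yields 341·(-50) + 289·(59) = 1, so one solution is s = -50·20 = -1000, t = 59·20 = 1180.
Solutions in s differ by 289/1 = 289; the one in [0, 289) is -1000 mod 289 = 156.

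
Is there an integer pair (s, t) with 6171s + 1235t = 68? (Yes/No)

Yes

gcd(6171, 1235): 6171 = 4·1235 + 1231; 1235 = 1·1231 + 4; 1231 = 307·4 + 3; 4 = 1·3 + 1; 3 = 3·1 + 0 → 1
1 divides 68, so a solution exists.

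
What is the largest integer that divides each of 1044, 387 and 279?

gcd(1044, 387): 1044 = 2·387 + 270; 387 = 1·270 + 117; 270 = 2·117 + 36; 117 = 3·36 + 9; 36 = 4·9 + 0 → 9
gcd(9, 279): 279 = 31·9 + 0 → 9

9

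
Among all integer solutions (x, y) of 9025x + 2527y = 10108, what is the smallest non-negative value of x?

Euclid: 9025 = 3·2527 + 1444; 2527 = 1·1444 + 1083; 1444 = 1·1083 + 361; 1083 = 3·361 + 0 → gcd = 361; 10108 = 361·28.
Back-substitution yields 9025·(2) + 2527·(-7) = 361, so one solution is x = 2·28 = 56, y = -7·28 = -196.
Solutions in x differ by 2527/361 = 7; the one in [0, 7) is 56 mod 7 = 0.

0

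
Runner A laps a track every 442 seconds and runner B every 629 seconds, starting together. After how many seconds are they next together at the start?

16354

gcd first: 629 = 1·442 + 187; 442 = 2·187 + 68; 187 = 2·68 + 51; 68 = 1·51 + 17; 51 = 3·17 + 0 → gcd = 17
lcm = 442·629/gcd = 278018/17 = 16354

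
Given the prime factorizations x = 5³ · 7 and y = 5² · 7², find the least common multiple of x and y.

max exponent per prime: 5³ · 7² = 6125

6125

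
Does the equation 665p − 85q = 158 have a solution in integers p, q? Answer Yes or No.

gcd(665, 85): 665 = 7·85 + 70; 85 = 1·70 + 15; 70 = 4·15 + 10; 15 = 1·10 + 5; 10 = 2·5 + 0 → 5
5 does not divide 158, so a solution does not exist.

No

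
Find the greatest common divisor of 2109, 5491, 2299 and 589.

19

gcd(2109, 5491): 5491 = 2·2109 + 1273; 2109 = 1·1273 + 836; 1273 = 1·836 + 437; 836 = 1·437 + 399; 437 = 1·399 + 38; 399 = 10·38 + 19; 38 = 2·19 + 0 → 19
gcd(19, 2299): 2299 = 121·19 + 0 → 19
gcd(19, 589): 589 = 31·19 + 0 → 19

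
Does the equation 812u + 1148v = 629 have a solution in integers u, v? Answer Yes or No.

No

gcd(812, 1148): 1148 = 1·812 + 336; 812 = 2·336 + 140; 336 = 2·140 + 56; 140 = 2·56 + 28; 56 = 2·28 + 0 → 28
28 does not divide 629, so a solution does not exist.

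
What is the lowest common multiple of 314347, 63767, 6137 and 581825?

314347 = 11 · 17 · 41²; 63767 = 11² · 17 · 31; 6137 = 17 · 19²; 581825 = 5² · 17 · 37²
lcm takes max exponent of each prime: 5² · 11² · 17 · 19² · 31 · 37² · 41² = 1324385318358575

1324385318358575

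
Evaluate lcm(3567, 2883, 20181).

23995209

3567 = 3 · 29 · 41; 2883 = 3 · 31²; 20181 = 3 · 7 · 31²
lcm takes max exponent of each prime: 3 · 7 · 29 · 31² · 41 = 23995209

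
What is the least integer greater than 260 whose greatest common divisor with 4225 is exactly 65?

390

4225 = 65·65. Any a with gcd(a, 4225) = 65 is a multiple of 65, say 65s, with s coprime to 65.
Need s > 260/65, so s ≥ 5. First s ≥ 5 with gcd(s, 65) = 1 is s = 6. Thus a = 65·6 = 390.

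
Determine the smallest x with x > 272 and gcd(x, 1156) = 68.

gcd(x, 1156) = 68 forces 68 | x; write x = 68s. Then gcd(68s, 68·17) = 68·gcd(s, 17), so need gcd(s, 17) = 1.
68s > 272 gives s ≥ 5. The least s ≥ 5 coprime to 17 is 5, so x = 68·5 = 340.

340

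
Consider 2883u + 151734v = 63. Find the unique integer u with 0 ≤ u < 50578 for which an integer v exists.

gcd(2883, 151734) = 3 (Euclid: 151734 = 52·2883 + 1818; 2883 = 1·1818 + 1065; 1818 = 1·1065 + 753; 1065 = 1·753 + 312; 753 = 2·312 + 129; 312 = 2·129 + 54; 129 = 2·54 + 21; 54 = 2·21 + 12; 21 = 1·12 + 9; 12 = 1·9 + 3; 9 = 3·3 + 0), and 3 | 63.
Extended Euclid: 2883·(14105) + 151734·(-268) = 3. Scale by 21: u₀ = 296205.
General solution u = u₀ + 50578t; reducing mod 50578 gives u = 43315 (and v = -823).

43315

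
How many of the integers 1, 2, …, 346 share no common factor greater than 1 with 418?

149

418 = 2·11·19. Inclusion–exclusion on these primes:
346 − ⌊346/2⌋ − ⌊346/11⌋ − ⌊346/19⌋ + ⌊346/22⌋ + ⌊346/38⌋ + ⌊346/209⌋ − ⌊346/418⌋ = 149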